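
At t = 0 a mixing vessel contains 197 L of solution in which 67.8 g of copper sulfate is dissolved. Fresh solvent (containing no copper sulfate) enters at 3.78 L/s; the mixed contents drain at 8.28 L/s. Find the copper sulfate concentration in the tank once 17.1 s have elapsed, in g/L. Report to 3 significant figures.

Let m(t) be the amount of copper sulfate. Volume: V(t) = V₀ + (Q_in − Q_out) t = 197 − 4.5000 t; V(17.1) = 120.05 L.
Species balance (pure solvent in): dm/dt = −Q_out · m/V(t).
dm/m = −Q_out dt/(V₀ − 4.5000 t); integrating gives ln(m/m₀) = −(Q_out/(Q_in−Q_out)) ln(V/V₀).
m = m₀ (V₀/V)^(Q_out/(Q_in−Q_out)) = 67.8 × (197/120.05)^(-1.8400) = 27.255 g.
C = m/V = 27.255/120.05 = 0.22703 g/L.

0.227 g/L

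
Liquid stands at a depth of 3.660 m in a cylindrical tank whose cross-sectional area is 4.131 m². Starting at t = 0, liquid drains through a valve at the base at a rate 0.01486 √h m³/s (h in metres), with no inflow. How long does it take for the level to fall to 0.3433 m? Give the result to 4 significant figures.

Volume balance on the tank: A dh/dt = −0.01486 √h.
∫ h^(−1/2) dh = −(0.01486/A) ∫ dt, giving 2√h = 2√h₀ − (0.01486/A) t.
t = 2A(√h₀ − √h)/0.01486 = 2·4.131·(√3.660 − √0.3433)/0.01486
  = 8.26200 × (1.91311 − 0.585918) / 0.01486 = 737.906 s.

737.9 s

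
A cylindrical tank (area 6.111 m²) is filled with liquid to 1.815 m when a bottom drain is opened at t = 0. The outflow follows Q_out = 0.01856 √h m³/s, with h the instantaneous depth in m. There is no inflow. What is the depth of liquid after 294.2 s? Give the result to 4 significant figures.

0.8108 m

A dh/dt = −Q_out = −0.01856 √h.
This is separable: 2 d(√h)/dt = −0.01856/A, so √h = √h₀ − (0.01856/(2A)) t.
√h = √1.815 − 0.01856·294.2/(2·6.111) = 1.34722 − 0.446764 = 0.900455.
h = 0.900455² = 0.810820 m.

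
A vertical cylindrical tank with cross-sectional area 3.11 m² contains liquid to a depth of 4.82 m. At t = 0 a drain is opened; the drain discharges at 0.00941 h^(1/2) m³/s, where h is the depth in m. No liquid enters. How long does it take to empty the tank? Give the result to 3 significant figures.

1450 s

With no inflow, A dh/dt = −0.00941 √h.
∫ h^(−1/2) dh = −(0.00941/A) ∫ dt, giving 2√h = 2√h₀ − (0.00941/A) t.
Set h = 0: 2√h₀ = (0.00941/A) t_empty ⇒ t_empty = 2A√h₀/0.00941.
t_empty = 2·3.11·√4.82/0.00941 = 6.2200·2.1954/0.00941 = 1451.2 s.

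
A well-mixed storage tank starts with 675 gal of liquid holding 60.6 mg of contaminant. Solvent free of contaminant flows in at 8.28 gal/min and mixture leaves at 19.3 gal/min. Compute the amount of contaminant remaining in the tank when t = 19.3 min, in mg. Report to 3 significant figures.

Let m(t) be the amount of contaminant. Volume: V(t) = V₀ + (Q_in − Q_out) t = 675 − 11.020 t; V(19.3) = 462.31 gal.
No contaminant enters, so dm/dt = −Q_out · (m/V).
Separate: dm/m = −Q_out dt/V(t) ⇒ ln(m/m₀) = −(Q_out/(Q_in−Q_out)) ln(V/V₀).
m = m₀ (V₀/V)^(Q_out/(Q_in−Q_out)) = 60.6 × (675/462.31)^(-1.7514) = 31.233 mg.

31.2 mg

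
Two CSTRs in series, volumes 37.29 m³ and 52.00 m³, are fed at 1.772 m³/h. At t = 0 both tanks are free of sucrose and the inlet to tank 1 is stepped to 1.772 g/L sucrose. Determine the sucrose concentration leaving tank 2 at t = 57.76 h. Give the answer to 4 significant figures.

Species balance on tank i: dCᵢ/dt = (Cᵢ₋₁ − Cᵢ)/τᵢ with τᵢ = Vᵢ/Q.
τ₁ = 37.29/1.772 = 21.0440 h; τ₂ = 52.00/1.772 = 29.3454 h.
Solving the cascade with C₁(0)=C₂(0)=0 gives C₂(t) = C_in[1 − (τ₁ e^(−t/τ₁) − τ₂ e^(−t/τ₂))/(τ₁ − τ₂)].
At t = 57.76: e^(−t/τ₁) = 0.0642661, e^(−t/τ₂) = 0.139696.
C₂ = 1.772·[1 − (21.0440·0.0642661 − 29.3454·0.139696)/(-8.30135)] = 1.772·0.669087 = 1.18562 g/L.

1.186 g/L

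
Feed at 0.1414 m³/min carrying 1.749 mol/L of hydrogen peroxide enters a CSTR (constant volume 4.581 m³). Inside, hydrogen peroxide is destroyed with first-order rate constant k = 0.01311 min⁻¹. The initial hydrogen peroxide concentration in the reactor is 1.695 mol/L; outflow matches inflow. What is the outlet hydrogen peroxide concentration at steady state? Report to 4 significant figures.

1.228 mol/L

Accumulation = in − out − consumed: V dC/dt = Q C_in − Q C − k V C.
At steady state: 0 = Q C_in − (Q + kV) C_ss, so C_ss = Q C_in/(Q + kV).
C_ss = 0.1414·1.749/(0.1414 + 0.01311·4.581) = 0.247309/0.201457 = 1.22760 mol/L.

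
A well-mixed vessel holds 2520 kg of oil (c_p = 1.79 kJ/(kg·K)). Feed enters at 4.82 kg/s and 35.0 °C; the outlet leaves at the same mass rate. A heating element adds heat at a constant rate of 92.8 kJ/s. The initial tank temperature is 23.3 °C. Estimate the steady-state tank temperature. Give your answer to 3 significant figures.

M c_p dT/dt = ṁ c_p (T_in − T) + Q̇.
At steady state dT/dt = 0 ⇒ T_ss = T_in + Q̇/(ṁ c_p) = 35.0 + 92.8/(4.82·1.79) = 45.756 °C.

45.8 °C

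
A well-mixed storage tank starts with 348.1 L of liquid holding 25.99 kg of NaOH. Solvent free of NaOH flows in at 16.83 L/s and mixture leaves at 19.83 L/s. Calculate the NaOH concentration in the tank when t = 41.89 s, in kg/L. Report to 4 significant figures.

Let m(t) be the amount of NaOH. Volume: V(t) = V₀ + (Q_in − Q_out) t = 348.1 − 3.00000 t; V(41.89) = 222.430 L.
Species balance (pure solvent in): dm/dt = −Q_out · m/V(t).
Separate: dm/m = −Q_out dt/V(t) ⇒ ln(m/m₀) = −(Q_out/(Q_in−Q_out)) ln(V/V₀).
m = m₀ (V₀/V)^(Q_out/(Q_in−Q_out)) = 25.99 × (348.1/222.430)^(-6.61000) = 1.34614 kg.
C = m/V = 1.34614/222.430 = 0.00605198 kg/L.

0.006052 kg/L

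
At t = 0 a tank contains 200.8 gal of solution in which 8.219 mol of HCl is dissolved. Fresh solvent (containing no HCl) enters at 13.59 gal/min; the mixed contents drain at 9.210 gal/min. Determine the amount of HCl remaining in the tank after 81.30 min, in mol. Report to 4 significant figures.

Let m(t) be the amount of HCl. Volume: V(t) = V₀ + (Q_in − Q_out) t = 200.8 + 4.38000 t; V(81.30) = 556.894 gal.
No HCl enters, so dm/dt = −Q_out · (m/V).
Separate: dm/m = −Q_out dt/V(t) ⇒ ln(m/m₀) = −(Q_out/(Q_in−Q_out)) ln(V/V₀).
m = m₀ (V₀/V)^(Q_out/(Q_in−Q_out)) = 8.219 × (200.8/556.894)^(2.10274) = 0.962247 mol.

0.9622 mol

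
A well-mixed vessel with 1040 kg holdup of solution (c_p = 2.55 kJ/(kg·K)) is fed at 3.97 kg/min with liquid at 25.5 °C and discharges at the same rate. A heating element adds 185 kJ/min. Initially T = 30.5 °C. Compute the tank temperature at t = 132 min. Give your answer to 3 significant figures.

35.8 °C

M c_p dT/dt = ṁ c_p (T_in − T) + Q̇.
Rearrange: dT/dt = (T_ss − T)/τ with τ = M/ṁ = 261.96 min and T_ss = T_in + Q̇/(ṁ c_p) = 43.774 °C.
This is linear first-order; T(t) = T_ss + (T₀ − T_ss) e^(−t/τ).
T(132) = 43.774 + (-13.274)·e^(−132/261.96) = 43.774 + (-13.274)·0.60418 = 35.754 °C.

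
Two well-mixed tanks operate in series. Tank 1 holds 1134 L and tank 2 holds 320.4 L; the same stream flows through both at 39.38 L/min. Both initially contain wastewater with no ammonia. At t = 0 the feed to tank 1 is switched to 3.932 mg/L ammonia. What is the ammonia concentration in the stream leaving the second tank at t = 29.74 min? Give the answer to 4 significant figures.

2.021 mg/L

Time constants: τᵢ = Vᵢ/Q for each well-mixed tank.
τ₁ = 1134/39.38 = 28.7963 min; τ₂ = 320.4/39.38 = 8.13611 min.
Tank 1: C₁ = C_in(1 − e^(−t/τ₁)). Tank 2 (τ₁ ≠ τ₂): C₂ = C_in[1 − (τ₁ e^(−t/τ₁) − τ₂ e^(−t/τ₂))/(τ₁ − τ₂)].
At t = 29.74: e^(−t/τ₁) = 0.356019, e^(−t/τ₂) = 0.0258535.
C₂ = 3.932·[1 − (28.7963·0.356019 − 8.13611·0.0258535)/(20.6602)] = 3.932·0.513959 = 2.02089 mg/L.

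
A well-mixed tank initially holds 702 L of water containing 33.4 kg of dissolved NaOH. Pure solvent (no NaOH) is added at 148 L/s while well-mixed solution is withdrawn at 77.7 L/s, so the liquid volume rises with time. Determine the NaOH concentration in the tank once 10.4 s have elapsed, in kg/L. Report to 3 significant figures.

0.0106 kg/L

Total volume: dV/dt = Q_in − Q_out = 70.300 L/s, so V(t) = 702 + 70.300 t and V(10.4) = 1433.1 L.
No NaOH enters, so dm/dt = −Q_out · (m/V).
dm/m = −Q_out dt/(V₀ + 70.300 t); integrating gives ln(m/m₀) = −(Q_out/(Q_in−Q_out)) ln(V/V₀).
m = m₀ (V₀/V)^(Q_out/(Q_in−Q_out)) = 33.4 × (702/1433.1)^(1.1053) = 15.177 kg.
C = m/V = 15.177/1433.1 = 0.010590 kg/L.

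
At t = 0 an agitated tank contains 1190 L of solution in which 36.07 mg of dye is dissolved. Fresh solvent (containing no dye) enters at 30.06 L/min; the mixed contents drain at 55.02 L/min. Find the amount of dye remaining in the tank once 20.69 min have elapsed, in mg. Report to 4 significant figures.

Total volume: dV/dt = Q_in − Q_out = -24.9600 L/min, so V(t) = 1190 − 24.9600 t and V(20.69) = 673.578 L.
Species balance (pure solvent in): dm/dt = −Q_out · m/V(t).
dm/m = −Q_out dt/(V₀ − 24.9600 t); integrating gives ln(m/m₀) = −(Q_out/(Q_in−Q_out)) ln(V/V₀).
m = m₀ (V₀/V)^(Q_out/(Q_in−Q_out)) = 36.07 × (1190/673.578)^(-2.20433) = 10.2879 mg.

10.29 mg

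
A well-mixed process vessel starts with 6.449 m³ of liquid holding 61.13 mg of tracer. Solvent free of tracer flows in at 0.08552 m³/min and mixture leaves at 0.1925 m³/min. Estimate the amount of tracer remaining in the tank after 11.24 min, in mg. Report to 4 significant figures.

42.17 mg

Let m(t) be the amount of tracer. Volume: V(t) = V₀ + (Q_in − Q_out) t = 6.449 − 0.106980 t; V(11.24) = 5.24654 m³.
Solute balance: dm/dt = 0 − Q_out C = −Q_out m/V(t).
Separate: dm/m = −Q_out dt/V(t) ⇒ ln(m/m₀) = −(Q_out/(Q_in−Q_out)) ln(V/V₀).
m = m₀ (V₀/V)^(Q_out/(Q_in−Q_out)) = 61.13 × (6.449/5.24654)^(-1.79940) = 42.1691 mg.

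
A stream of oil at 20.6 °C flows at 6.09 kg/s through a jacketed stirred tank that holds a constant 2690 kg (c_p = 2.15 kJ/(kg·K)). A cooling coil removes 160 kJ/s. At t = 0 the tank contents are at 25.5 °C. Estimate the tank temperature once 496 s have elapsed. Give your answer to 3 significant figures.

Energy balance: M c_p dT/dt = ṁ c_p (T_in − T) − 160.
Rearrange: dT/dt = (T_ss − T)/τ with τ = M/ṁ = 441.71 s and T_ss = T_in − Q̇/(ṁ c_p) = 8.3802 °C.
This is linear first-order; T(t) = T_ss + (T₀ − T_ss) e^(−t/τ).
T(496) = 8.3802 + (17.120)·e^(−496/441.71) = 8.3802 + (17.120)·0.32533 = 13.950 °C.

13.9 °C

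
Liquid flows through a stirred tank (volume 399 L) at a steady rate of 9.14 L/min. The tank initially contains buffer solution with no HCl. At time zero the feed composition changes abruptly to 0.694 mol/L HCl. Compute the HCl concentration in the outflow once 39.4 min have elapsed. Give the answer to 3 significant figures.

0.413 mol/L

Mass balance on the solute (V constant): V dC/dt = Q(C_in − C).
Rewrite as dC/dt + C/τ = C_in/τ, τ = V/Q = 43.654 min.
C approaches C_in exponentially: C(t) = C_in + (C₀ − C_in) e^(−t/τ).
C(39.4) = 0.694 + (0 − 0.694)·e^(−39.4/43.654) = 0.694 + (-0.69400)·0.40554 = 0.41256 mol/L.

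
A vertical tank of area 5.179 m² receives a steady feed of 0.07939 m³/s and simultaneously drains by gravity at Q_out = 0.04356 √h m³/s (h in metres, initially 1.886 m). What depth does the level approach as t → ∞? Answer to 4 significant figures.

Volume balance on the tank: A dh/dt = Q_in − 0.04356 √h. At steady state dh/dt = 0:
Q_in = 0.04356 √h_ss ⇒ √h_ss = 0.07939/0.04356 = 1.82254.
h_ss = 1.82254² = 3.32167 m. (Since h₀ = 1.886 m < h_ss, the level will rise toward this value.)

3.322 m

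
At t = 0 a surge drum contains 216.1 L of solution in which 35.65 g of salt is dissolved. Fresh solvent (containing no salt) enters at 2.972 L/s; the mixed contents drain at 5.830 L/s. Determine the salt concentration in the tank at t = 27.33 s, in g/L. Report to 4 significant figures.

Let m(t) be the amount of salt. Volume: V(t) = V₀ + (Q_in − Q_out) t = 216.1 − 2.85800 t; V(27.33) = 137.991 L.
Species balance (pure solvent in): dm/dt = −Q_out · m/V(t).
Separate: dm/m = −Q_out dt/V(t) ⇒ ln(m/m₀) = −(Q_out/(Q_in−Q_out)) ln(V/V₀).
m = m₀ (V₀/V)^(Q_out/(Q_in−Q_out)) = 35.65 × (216.1/137.991)^(-2.03989) = 14.2784 g.
C = m/V = 14.2784/137.991 = 0.103474 g/L.

0.1035 g/L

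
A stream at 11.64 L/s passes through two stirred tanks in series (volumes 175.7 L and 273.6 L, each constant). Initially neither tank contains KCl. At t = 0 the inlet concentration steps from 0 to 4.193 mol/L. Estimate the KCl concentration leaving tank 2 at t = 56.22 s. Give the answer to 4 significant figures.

3.303 mol/L

Species balance on tank i: dCᵢ/dt = (Cᵢ₋₁ − Cᵢ)/τᵢ with τᵢ = Vᵢ/Q.
τ₁ = 175.7/11.64 = 15.0945 s; τ₂ = 273.6/11.64 = 23.5052 s.
Tank 1: C₁ = C_in(1 − e^(−t/τ₁)). Tank 2 (τ₁ ≠ τ₂): C₂ = C_in[1 − (τ₁ e^(−t/τ₁) − τ₂ e^(−t/τ₂))/(τ₁ − τ₂)].
At t = 56.22: e^(−t/τ₁) = 0.0241243, e^(−t/τ₂) = 0.0914635.
C₂ = 4.193·[1 − (15.0945·0.0241243 − 23.5052·0.0914635)/(-8.41065)] = 4.193·0.787684 = 3.30276 mol/L.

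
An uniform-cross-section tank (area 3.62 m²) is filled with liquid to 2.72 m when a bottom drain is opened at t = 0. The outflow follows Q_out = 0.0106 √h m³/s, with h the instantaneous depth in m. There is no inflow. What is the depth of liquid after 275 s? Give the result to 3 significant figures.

1.55 m

A dh/dt = −Q_out = −0.0106 √h.
Separate and integrate: 2(√h − √h₀) = −(0.0106/A) t.
√h = √2.72 − 0.0106·275/(2·3.62) = 1.6492 − 0.40262 = 1.2466.
h = 1.2466² = 1.5541 m.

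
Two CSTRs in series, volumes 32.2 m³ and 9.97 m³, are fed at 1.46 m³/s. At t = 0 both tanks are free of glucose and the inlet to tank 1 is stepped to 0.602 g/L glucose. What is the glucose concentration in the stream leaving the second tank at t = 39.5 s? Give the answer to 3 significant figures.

Species balance on tank i: dCᵢ/dt = (Cᵢ₋₁ − Cᵢ)/τᵢ with τᵢ = Vᵢ/Q.
τ₁ = 32.2/1.46 = 22.055 s; τ₂ = 9.97/1.46 = 6.8288 s.
Tank 1: C₁ = C_in(1 − e^(−t/τ₁)). Tank 2 (τ₁ ≠ τ₂): C₂ = C_in[1 − (τ₁ e^(−t/τ₁) − τ₂ e^(−t/τ₂))/(τ₁ − τ₂)].
At t = 39.5: e^(−t/τ₁) = 0.16679, e^(−t/τ₂) = 0.0030753.
C₂ = 0.602·[1 − (22.055·0.16679 − 6.8288·0.0030753)/(15.226)] = 0.602·0.75978 = 0.45739 g/L.

0.457 g/L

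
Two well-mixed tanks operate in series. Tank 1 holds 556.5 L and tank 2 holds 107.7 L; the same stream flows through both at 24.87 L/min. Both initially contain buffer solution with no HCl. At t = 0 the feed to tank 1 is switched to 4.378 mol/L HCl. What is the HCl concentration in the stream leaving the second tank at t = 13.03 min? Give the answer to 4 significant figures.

Time constants: τᵢ = Vᵢ/Q for each well-mixed tank.
τ₁ = 556.5/24.87 = 22.3764 min; τ₂ = 107.7/24.87 = 4.33052 min.
Tank 1: C₁ = C_in(1 − e^(−t/τ₁)). Tank 2 (τ₁ ≠ τ₂): C₂ = C_in[1 − (τ₁ e^(−t/τ₁) − τ₂ e^(−t/τ₂))/(τ₁ − τ₂)].
At t = 13.03: e^(−t/τ₁) = 0.558606, e^(−t/τ₂) = 0.0493470.
C₂ = 4.378·[1 − (22.3764·0.558606 − 4.33052·0.0493470)/(18.0458)] = 4.378·0.319186 = 1.39739 mol/L.

1.397 mol/L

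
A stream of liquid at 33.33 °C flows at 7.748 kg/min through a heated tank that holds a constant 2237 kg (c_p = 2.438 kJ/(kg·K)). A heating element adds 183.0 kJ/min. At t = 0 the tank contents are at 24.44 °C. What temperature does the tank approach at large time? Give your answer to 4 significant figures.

43.02 °C

First-law balance (no shaft work): M c_p dT/dt = ṁ c_p (T_in − T) + 183.0.
At steady state dT/dt = 0 ⇒ T_ss = T_in + Q̇/(ṁ c_p) = 33.33 + 183.0/(7.748·2.438) = 43.0179 °C.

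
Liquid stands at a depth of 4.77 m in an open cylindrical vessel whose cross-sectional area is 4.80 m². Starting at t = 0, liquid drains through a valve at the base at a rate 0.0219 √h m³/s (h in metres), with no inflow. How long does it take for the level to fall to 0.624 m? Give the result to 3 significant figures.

With no inflow, A dh/dt = −0.0219 √h.
Separate and integrate: 2(√h − √h₀) = −(0.0219/A) t.
t = 2A(√h₀ − √h)/0.0219 = 2·4.80·(√4.77 − √0.624)/0.0219
  = 9.6000 × (2.1840 − 0.78994) / 0.0219 = 611.11 s.

611 s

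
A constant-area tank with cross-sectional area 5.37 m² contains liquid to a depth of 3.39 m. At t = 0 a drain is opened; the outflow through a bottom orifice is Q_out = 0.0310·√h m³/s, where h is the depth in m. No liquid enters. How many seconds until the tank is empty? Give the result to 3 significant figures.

With no inflow, A dh/dt = −0.0310 √h.
This is separable: 2 d(√h)/dt = −0.0310/A, so √h = √h₀ − (0.0310/(2A)) t.
Set h = 0: 2√h₀ = (0.0310/A) t_empty ⇒ t_empty = 2A√h₀/0.0310.
t_empty = 2·5.37·√3.39/0.0310 = 10.740·1.8412/0.0310 = 637.89 s.

638 s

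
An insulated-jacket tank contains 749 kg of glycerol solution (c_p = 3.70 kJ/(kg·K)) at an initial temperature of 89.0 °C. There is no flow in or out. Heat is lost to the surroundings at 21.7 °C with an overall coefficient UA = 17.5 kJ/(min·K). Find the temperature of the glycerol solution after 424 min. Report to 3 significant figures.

First-law balance (no shaft work): M c_p dT/dt = −UA(T − T_amb).
dT/dt = (T_ss − T)/τ with T_ss = T_amb = 21.700 °C, τ = M c_p/UA = 749·3.70/17.5 = 158.36 min.
T approaches T_ss exponentially: T(t) = T_ss + (T₀ − T_ss) e^(−t/τ).
T(424) = 21.700 + (67.300)·0.068739 = 26.326 °C.

26.3 °C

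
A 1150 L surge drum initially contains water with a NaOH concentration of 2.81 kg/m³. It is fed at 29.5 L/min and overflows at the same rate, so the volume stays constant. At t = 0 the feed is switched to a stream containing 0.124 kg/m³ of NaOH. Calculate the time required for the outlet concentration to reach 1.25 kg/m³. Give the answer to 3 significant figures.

33.9 min

Species balance: V dC/dt = Q(C_in − C) ⇒ τ = V/Q = 38.983 min.
C(t) = C_in + (C₀ − C_in) e^(−t/τ). Set C = 1.25 and solve for t:
e^(−t/τ) = (C − C_in)/(C₀ − C_in) = (1.25 − 0.124)/(2.81 − 0.124) = 0.41921
t = −τ ln(…) = 38.983 × 0.86938 = 33.891 min.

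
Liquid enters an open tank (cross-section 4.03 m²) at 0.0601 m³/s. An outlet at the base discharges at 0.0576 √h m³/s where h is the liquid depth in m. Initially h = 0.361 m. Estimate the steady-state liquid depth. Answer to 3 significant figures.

Mass balance (ρ constant): A dh/dt = Q_in − 0.0576 √h. At steady state dh/dt = 0:
Q_in = 0.0576 √h_ss ⇒ √h_ss = 0.0601/0.0576 = 1.0434.
h_ss = 1.0434² = 1.0887 m. (Since h₀ = 0.361 m < h_ss, the level will rise toward this value.)

1.09 m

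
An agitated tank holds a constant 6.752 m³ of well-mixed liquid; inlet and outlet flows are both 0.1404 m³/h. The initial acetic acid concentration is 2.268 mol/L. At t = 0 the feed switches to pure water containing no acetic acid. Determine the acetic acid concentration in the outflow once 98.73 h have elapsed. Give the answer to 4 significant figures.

0.2911 mol/L

Unsteady species balance (constant V, well mixed): V dC/dt = Q(C_in − C).
Rewrite as dC/dt + C/τ = C_in/τ, τ = V/Q = 48.0912 h.
C approaches C_in exponentially: C(t) = C_in + (C₀ − C_in) e^(−t/τ).
C(98.73) = 0 + (2.268 − 0)·e^(−98.73/48.0912) = 0 + (2.26800)·0.128352 = 0.291103 mol/L.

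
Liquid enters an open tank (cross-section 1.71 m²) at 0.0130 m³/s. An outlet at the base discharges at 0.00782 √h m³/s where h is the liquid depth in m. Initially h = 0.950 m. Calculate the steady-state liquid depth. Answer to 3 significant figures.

Level balance: A dh/dt = 0.0130 − 0.00782 √h. Setting dh/dt = 0:
Q_in = 0.00782 √h_ss ⇒ √h_ss = 0.0130/0.00782 = 1.6624.
h_ss = 1.6624² = 2.7636 m. (Since h₀ = 0.950 m < h_ss, the level will rise toward this value.)

2.76 m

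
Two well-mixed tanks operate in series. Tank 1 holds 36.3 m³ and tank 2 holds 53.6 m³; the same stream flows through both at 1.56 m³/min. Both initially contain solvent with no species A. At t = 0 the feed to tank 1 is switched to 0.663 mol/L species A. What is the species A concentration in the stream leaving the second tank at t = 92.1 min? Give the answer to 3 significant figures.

Each tank obeys Vᵢ dCᵢ/dt = Q(Cᵢ₋₁ − Cᵢ), so τᵢ = Vᵢ/Q.
τ₁ = 36.3/1.56 = 23.269 min; τ₂ = 53.6/1.56 = 34.359 min.
Tank 1: C₁ = C_in(1 − e^(−t/τ₁)). Tank 2 (τ₁ ≠ τ₂): C₂ = C_in[1 − (τ₁ e^(−t/τ₁) − τ₂ e^(−t/τ₂))/(τ₁ − τ₂)].
At t = 92.1: e^(−t/τ₁) = 0.019101, e^(−t/τ₂) = 0.068527.
C₂ = 0.663·[1 − (23.269·0.019101 − 34.359·0.068527)/(-11.090)] = 0.663·0.82776 = 0.54881 mol/L.

0.549 mol/L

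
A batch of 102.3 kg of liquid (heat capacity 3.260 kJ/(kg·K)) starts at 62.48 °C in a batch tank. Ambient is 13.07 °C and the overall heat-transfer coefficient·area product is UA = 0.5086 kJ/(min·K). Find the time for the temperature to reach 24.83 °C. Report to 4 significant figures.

941.2 min

Lumped-capacitance energy balance: M c_p dT/dt = UA(T_amb − T).
τ = M c_p/UA = 655.718 min; T_ss = T_amb = 13.0700 °C.
T(t) = T_ss + (T₀ − T_ss)e^(−t/τ); set T = 24.83:
t = −τ ln[(T − T_ss)/(T₀ − T_ss)] = −655.718 · ln(0.238009) = 941.249 min.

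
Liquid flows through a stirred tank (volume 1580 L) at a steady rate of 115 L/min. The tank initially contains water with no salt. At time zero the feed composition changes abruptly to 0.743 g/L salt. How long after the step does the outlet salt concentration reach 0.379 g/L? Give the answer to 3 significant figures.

9.80 min

Species balance: V dC/dt = Q(C_in − C) ⇒ τ = V/Q = 13.739 min.
C(t) = C_in + (C₀ − C_in) e^(−t/τ). Set C = 0.379 and solve for t:
e^(−t/τ) = (C − C_in)/(C₀ − C_in) = (0.379 − 0.743)/(0 − 0.743) = 0.48991
t = −τ ln(…) = 13.739 × 0.71354 = 9.8034 min.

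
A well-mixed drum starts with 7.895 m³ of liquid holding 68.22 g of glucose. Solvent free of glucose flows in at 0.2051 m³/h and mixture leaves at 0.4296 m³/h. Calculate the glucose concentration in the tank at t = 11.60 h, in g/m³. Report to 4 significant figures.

Let m(t) be the amount of glucose. Volume: V(t) = V₀ + (Q_in − Q_out) t = 7.895 − 0.224500 t; V(11.60) = 5.29080 m³.
Solute balance: dm/dt = 0 − Q_out C = −Q_out m/V(t).
dm/m = −Q_out dt/(V₀ − 0.224500 t); integrating gives ln(m/m₀) = −(Q_out/(Q_in−Q_out)) ln(V/V₀).
m = m₀ (V₀/V)^(Q_out/(Q_in−Q_out)) = 68.22 × (7.895/5.29080)^(-1.91359) = 31.7155 g.
C = m/V = 31.7155/5.29080 = 5.99446 g/m³.

5.994 g/m³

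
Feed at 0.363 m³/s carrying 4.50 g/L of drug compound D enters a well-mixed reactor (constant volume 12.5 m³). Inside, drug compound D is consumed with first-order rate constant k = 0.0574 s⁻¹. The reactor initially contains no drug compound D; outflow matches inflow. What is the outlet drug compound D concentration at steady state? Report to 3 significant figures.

1.51 g/L

Species balance: V dC/dt = Q C_in − Q C − k V C.
Steady state (dC/dt = 0): C_ss = Q C_in/(Q + kV) = C_in/(1 + kV/Q).
C_ss = 0.363·4.50/(0.363 + 0.0574·12.5) = 1.6335/1.0805 = 1.5118 g/L.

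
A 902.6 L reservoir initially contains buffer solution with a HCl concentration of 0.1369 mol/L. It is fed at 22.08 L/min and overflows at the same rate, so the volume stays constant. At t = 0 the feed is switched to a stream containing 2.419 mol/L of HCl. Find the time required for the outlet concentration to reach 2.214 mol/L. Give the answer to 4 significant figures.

Mass balance on the solute (V constant): V dC/dt = Q(C_in − C), so τ = V/Q = 40.8786 min.
C(t) = C_in + (C₀ − C_in) e^(−t/τ). Set C = 2.214 and solve for t:
e^(−t/τ) = (C − C_in)/(C₀ − C_in) = (2.214 − 2.419)/(0.1369 − 2.419) = 0.0898295
t = −τ ln(…) = 40.8786 × 2.40984 = 98.5110 min.

98.51 min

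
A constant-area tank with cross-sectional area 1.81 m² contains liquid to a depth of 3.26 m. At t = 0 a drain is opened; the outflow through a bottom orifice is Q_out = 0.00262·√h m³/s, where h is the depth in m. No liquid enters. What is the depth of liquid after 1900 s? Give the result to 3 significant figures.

Mass balance (ρ constant): A dh/dt = −0.00262 √h.
This is separable: 2 d(√h)/dt = −0.00262/A, so √h = √h₀ − (0.00262/(2A)) t.
√h = √3.26 − 0.00262·1900/(2·1.81) = 1.8055 − 1.3751 = 0.43041.
h = 0.43041² = 0.18525 m.

0.185 m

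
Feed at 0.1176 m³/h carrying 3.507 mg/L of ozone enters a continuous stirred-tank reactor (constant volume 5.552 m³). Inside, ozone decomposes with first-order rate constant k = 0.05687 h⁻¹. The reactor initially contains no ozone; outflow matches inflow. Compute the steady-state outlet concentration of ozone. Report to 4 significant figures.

V dC/dt = Q(C_in − C) − k V C.
At steady state: 0 = Q C_in − (Q + kV) C_ss, so C_ss = Q C_in/(Q + kV).
C_ss = 0.1176·3.507/(0.1176 + 0.05687·5.552) = 0.412423/0.433342 = 0.951726 mg/L.

0.9517 mg/L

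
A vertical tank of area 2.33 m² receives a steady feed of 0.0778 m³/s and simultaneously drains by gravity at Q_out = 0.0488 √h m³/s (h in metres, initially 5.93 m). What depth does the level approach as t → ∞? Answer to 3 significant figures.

2.54 m

Volume balance on the tank: A dh/dt = Q_in − 0.0488 √h. At steady state dh/dt = 0:
Q_in = 0.0488 √h_ss ⇒ √h_ss = 0.0778/0.0488 = 1.5943.
h_ss = 1.5943² = 2.5417 m. (Since h₀ = 5.93 m > h_ss, the level will fall toward this value.)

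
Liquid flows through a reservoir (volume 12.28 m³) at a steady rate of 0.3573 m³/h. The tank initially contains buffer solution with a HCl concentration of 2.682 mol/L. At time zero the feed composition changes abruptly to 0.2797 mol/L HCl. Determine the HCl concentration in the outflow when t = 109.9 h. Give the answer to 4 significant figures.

Mass balance on the solute (V constant): V dC/dt = Q(C_in − C).
Time constant τ = V/Q = 12.28/0.3573 = 34.3689 h.
This is linear first-order; C(t) = C_in + (C₀ − C_in) e^(−t/τ).
C(109.9) = 0.2797 + (2.682 − 0.2797)·e^(−109.9/34.3689) = 0.2797 + (2.40230)·0.0408577 = 0.377852 mol/L.

0.3779 mol/L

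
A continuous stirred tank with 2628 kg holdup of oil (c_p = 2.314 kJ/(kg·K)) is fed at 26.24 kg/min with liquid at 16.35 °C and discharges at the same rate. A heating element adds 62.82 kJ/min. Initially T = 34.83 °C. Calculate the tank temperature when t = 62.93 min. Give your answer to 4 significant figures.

M c_p dT/dt = ṁ c_p (T_in − T) + Q̇.
Rearrange: dT/dt = (T_ss − T)/τ with τ = M/ṁ = 100.152 min and T_ss = T_in + Q̇/(ṁ c_p) = 17.3846 °C.
T approaches T_ss exponentially: T(t) = T_ss + (T₀ − T_ss) e^(−t/τ).
T(62.93) = 17.3846 + (17.4454)·e^(−62.93/100.152) = 17.3846 + (17.4454)·0.533475 = 26.6913 °C.

26.69 °C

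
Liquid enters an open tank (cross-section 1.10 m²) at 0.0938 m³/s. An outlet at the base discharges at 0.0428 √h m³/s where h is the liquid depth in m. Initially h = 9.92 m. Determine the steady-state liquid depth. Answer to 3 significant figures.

Level balance: A dh/dt = 0.0938 − 0.0428 √h. Setting dh/dt = 0:
Q_in = 0.0428 √h_ss ⇒ √h_ss = 0.0938/0.0428 = 2.1916.
h_ss = 2.1916² = 4.8031 m. (Since h₀ = 9.92 m > h_ss, the level will fall toward this value.)

4.80 m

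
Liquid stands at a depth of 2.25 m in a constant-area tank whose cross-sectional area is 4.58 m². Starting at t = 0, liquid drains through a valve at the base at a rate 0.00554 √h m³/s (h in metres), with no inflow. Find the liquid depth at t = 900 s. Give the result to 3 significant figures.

0.913 m

A dh/dt = −Q_out = −0.00554 √h.
∫ h^(−1/2) dh = −(0.00554/A) ∫ dt, giving 2√h = 2√h₀ − (0.00554/A) t.
√h = √2.25 − 0.00554·900/(2·4.58) = 1.5000 − 0.54432 = 0.95568.
h = 0.95568² = 0.91332 m.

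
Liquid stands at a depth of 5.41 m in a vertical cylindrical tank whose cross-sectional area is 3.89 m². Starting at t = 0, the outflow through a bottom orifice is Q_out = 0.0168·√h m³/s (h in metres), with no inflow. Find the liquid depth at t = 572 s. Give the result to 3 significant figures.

1.19 m

With no inflow, A dh/dt = −0.0168 √h.
Separate and integrate: 2(√h − √h₀) = −(0.0168/A) t.
√h = √5.41 − 0.0168·572/(2·3.89) = 2.3259 − 1.2352 = 1.0908.
h = 1.0908² = 1.1898 m.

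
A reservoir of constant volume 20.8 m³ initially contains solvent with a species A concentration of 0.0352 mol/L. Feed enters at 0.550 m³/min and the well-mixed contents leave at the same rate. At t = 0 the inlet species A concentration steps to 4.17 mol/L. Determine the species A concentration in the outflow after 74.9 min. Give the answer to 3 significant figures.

Accumulation = in − out for the solute gives V dC/dt = Q(C_in − C).
So dC/dt = (C_in − C)/τ with τ = V/Q = 20.8/0.550 = 37.818 min.
C approaches C_in exponentially: C(t) = C_in + (C₀ − C_in) e^(−t/τ).
C(74.9) = 4.17 + (0.0352 − 4.17)·e^(−74.9/37.818) = 4.17 + (-4.1348)·0.13800 = 3.5994 mol/L.

3.60 mol/L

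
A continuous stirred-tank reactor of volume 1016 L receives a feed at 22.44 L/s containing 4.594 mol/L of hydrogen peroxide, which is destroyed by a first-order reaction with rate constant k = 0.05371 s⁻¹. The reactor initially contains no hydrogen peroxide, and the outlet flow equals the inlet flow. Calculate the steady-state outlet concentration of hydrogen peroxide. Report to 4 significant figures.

Species balance: V dC/dt = Q C_in − Q C − k V C.
At steady state: 0 = Q C_in − (Q + kV) C_ss, so C_ss = Q C_in/(Q + kV).
C_ss = 22.44·4.594/(22.44 + 0.05371·1016) = 103.089/77.0094 = 1.33866 mol/L.

1.339 mol/L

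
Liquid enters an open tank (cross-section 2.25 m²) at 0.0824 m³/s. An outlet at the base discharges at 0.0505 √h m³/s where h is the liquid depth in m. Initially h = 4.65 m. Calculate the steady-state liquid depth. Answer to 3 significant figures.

2.66 m

Level balance: A dh/dt = 0.0824 − 0.0505 √h. Setting dh/dt = 0:
Q_in = 0.0505 √h_ss ⇒ √h_ss = 0.0824/0.0505 = 1.6317.
h_ss = 1.6317² = 2.6624 m. (Since h₀ = 4.65 m > h_ss, the level will fall toward this value.)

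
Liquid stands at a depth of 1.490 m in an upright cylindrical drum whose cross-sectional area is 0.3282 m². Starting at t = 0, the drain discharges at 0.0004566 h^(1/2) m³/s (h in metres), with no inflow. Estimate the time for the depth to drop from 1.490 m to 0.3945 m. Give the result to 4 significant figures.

851.9 s

Accumulation of liquid (constant cross-section A): A dh/dt = −0.0004566 √h.
∫ h^(−1/2) dh = −(0.0004566/A) ∫ dt, giving 2√h = 2√h₀ − (0.0004566/A) t.
t = 2A(√h₀ − √h)/0.0004566 = 2·0.3282·(√1.490 − √0.3945)/0.0004566
  = 0.656400 × (1.22066 − 0.628092) / 0.0004566 = 851.858 s.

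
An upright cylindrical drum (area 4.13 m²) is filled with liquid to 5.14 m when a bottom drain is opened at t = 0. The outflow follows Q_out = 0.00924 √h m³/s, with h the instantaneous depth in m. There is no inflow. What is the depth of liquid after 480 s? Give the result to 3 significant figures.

Accumulation of liquid (constant cross-section A): A dh/dt = −0.00924 √h.
Separate and integrate: 2(√h − √h₀) = −(0.00924/A) t.
√h = √5.14 − 0.00924·480/(2·4.13) = 2.2672 − 0.53695 = 1.7302.
h = 1.7302² = 2.9936 m.

2.99 m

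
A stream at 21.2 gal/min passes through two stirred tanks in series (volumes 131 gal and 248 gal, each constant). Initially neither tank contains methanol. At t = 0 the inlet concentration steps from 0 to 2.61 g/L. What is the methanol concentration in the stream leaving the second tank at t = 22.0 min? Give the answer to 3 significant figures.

1.85 g/L

Each tank obeys Vᵢ dCᵢ/dt = Q(Cᵢ₋₁ − Cᵢ), so τᵢ = Vᵢ/Q.
τ₁ = 131/21.2 = 6.1792 min; τ₂ = 248/21.2 = 11.698 min.
Tank 1: C₁ = C_in(1 − e^(−t/τ₁)). Tank 2 (τ₁ ≠ τ₂): C₂ = C_in[1 − (τ₁ e^(−t/τ₁) − τ₂ e^(−t/τ₂))/(τ₁ − τ₂)].
At t = 22.0: e^(−t/τ₁) = 0.028430, e^(−t/τ₂) = 0.15249.
C₂ = 2.61·[1 − (6.1792·0.028430 − 11.698·0.15249)/(-5.5189)] = 2.61·0.70860 = 1.8495 g/L.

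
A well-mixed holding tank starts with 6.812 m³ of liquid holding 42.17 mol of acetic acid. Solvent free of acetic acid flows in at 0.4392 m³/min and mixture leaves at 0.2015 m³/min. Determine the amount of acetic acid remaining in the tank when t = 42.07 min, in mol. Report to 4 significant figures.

19.61 mol

Total volume: dV/dt = Q_in − Q_out = 0.237700 m³/min, so V(t) = 6.812 + 0.237700 t and V(42.07) = 16.8120 m³.
No acetic acid enters, so dm/dt = −Q_out · (m/V).
Separate: dm/m = −Q_out dt/V(t) ⇒ ln(m/m₀) = −(Q_out/(Q_in−Q_out)) ln(V/V₀).
m = m₀ (V₀/V)^(Q_out/(Q_in−Q_out)) = 42.17 × (6.812/16.8120)^(0.847707) = 19.6069 mol.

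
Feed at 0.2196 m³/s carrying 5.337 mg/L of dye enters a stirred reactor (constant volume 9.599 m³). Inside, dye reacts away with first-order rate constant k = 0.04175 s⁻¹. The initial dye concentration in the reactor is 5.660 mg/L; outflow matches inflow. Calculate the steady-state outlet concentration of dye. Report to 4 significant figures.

1.889 mg/L

V dC/dt = Q(C_in − C) − k V C.
At steady state: 0 = Q C_in − (Q + kV) C_ss, so C_ss = Q C_in/(Q + kV).
C_ss = 0.2196·5.337/(0.2196 + 0.04175·9.599) = 1.17201/0.620358 = 1.88924 mg/L.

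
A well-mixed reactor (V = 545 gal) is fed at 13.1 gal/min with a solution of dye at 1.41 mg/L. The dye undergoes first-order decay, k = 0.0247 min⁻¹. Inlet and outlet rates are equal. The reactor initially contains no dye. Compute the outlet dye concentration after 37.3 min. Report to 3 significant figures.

0.582 mg/L

Species balance: V dC/dt = Q C_in − Q C − k V C.
dC/dt = (Q/V) C_in − (Q/V + k) C; effective rate a = Q/V + k = 0.024037 + 0.0247 = 0.048737 min⁻¹.
C_ss = Q C_in/(Q + kV) = 0.69541 mg/L; C(t) = C_ss + (C₀ − C_ss) e^(−a t).
C(37.3) = 0.69541 + (-0.69541)·e^(−0.048737·37.3) = 0.69541 + (-0.69541)·0.16237 = 0.58249 mg/L.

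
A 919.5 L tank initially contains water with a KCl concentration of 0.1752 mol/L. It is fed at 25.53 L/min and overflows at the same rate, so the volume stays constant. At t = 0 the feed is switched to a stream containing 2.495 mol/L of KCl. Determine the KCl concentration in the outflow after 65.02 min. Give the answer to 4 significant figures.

Species balance on the tank: V dC/dt = Q(C_in − C).
Rewrite as dC/dt + C/τ = C_in/τ, τ = V/Q = 36.0165 min.
Integrating: C(t) = C_in + (C₀ − C_in) e^(−t/τ).
C(65.02) = 2.495 + (0.1752 − 2.495)·e^(−65.02/36.0165) = 2.495 + (-2.31980)·0.164427 = 2.11356 mol/L.

2.114 mol/L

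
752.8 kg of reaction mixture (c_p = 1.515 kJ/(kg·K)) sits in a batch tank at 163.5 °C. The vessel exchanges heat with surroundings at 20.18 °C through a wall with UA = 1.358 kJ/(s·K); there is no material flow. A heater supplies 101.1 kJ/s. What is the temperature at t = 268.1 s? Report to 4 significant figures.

Lumped-capacitance energy balance: M c_p dT/dt = UA(T_amb − T) + Q̇.
dT/dt = (T_ss − T)/τ with T_ss = T_amb + Q̇/UA = 20.18 + 101.1/1.358 = 94.6277 °C, τ = M c_p/UA = 752.8·1.515/1.358 = 839.832 s.
Solution: T(t) = T_ss + (T₀ − T_ss) e^(−t/τ).
T(268.1) = 94.6277 + (68.8723)·0.726708 = 144.678 °C.

144.7 °C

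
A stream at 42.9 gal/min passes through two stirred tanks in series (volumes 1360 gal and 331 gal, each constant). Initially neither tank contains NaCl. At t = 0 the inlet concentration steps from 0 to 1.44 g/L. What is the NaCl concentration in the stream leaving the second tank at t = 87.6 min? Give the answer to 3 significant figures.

Time constants: τᵢ = Vᵢ/Q for each well-mixed tank.
τ₁ = 1360/42.9 = 31.702 min; τ₂ = 331/42.9 = 7.7156 min.
Tank 1: C₁ = C_in(1 − e^(−t/τ₁)). Tank 2 (τ₁ ≠ τ₂): C₂ = C_in[1 − (τ₁ e^(−t/τ₁) − τ₂ e^(−t/τ₂))/(τ₁ − τ₂)].
At t = 87.6: e^(−t/τ₁) = 0.063085, e^(−t/τ₂) = 1.1727e-05.
C₂ = 1.44·[1 − (31.702·0.063085 − 7.7156·1.1727e-05)/(23.986)] = 1.44·0.91663 = 1.3199 g/L.

1.32 g/L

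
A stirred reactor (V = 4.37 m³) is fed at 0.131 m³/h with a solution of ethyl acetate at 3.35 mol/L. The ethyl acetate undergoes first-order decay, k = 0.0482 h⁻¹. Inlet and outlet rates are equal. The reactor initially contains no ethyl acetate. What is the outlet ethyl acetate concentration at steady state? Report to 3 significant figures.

1.28 mol/L

V dC/dt = Q(C_in − C) − k V C.
Steady state (dC/dt = 0): C_ss = Q C_in/(Q + kV) = C_in/(1 + kV/Q).
C_ss = 0.131·3.35/(0.131 + 0.0482·4.37) = 0.43885/0.34163 = 1.2846 mol/L.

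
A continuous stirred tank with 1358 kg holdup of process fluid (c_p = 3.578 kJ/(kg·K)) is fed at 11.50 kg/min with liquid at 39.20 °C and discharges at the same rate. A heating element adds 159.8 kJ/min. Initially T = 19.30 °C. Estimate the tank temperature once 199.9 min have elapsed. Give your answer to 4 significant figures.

38.71 °C

Heat balance on the well-mixed liquid: M c_p dT/dt = ṁ c_p (T_in − T) + 159.8.
τ = M/ṁ = 118.087 min; T_ss = T_in + Q̇/(ṁ c_p) = 39.20 + 159.8/(11.50·3.578) = 43.0836 °C.
Solution: T(t) = T_ss + (T₀ − T_ss) e^(−t/τ).
T(199.9) = 43.0836 + (-23.7836)·e^(−199.9/118.087) = 43.0836 + (-23.7836)·0.184000 = 38.7075 °C.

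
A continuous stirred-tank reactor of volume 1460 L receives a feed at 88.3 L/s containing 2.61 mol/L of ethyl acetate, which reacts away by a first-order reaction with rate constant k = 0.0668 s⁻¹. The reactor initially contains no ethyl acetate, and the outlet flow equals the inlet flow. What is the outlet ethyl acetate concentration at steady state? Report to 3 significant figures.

1.24 mol/L

Accumulation = in − out − consumed: V dC/dt = Q C_in − Q C − k V C.
Steady state (dC/dt = 0): C_ss = Q C_in/(Q + kV) = C_in/(1 + kV/Q).
C_ss = 88.3·2.61/(88.3 + 0.0668·1460) = 230.46/185.83 = 1.2402 mol/L.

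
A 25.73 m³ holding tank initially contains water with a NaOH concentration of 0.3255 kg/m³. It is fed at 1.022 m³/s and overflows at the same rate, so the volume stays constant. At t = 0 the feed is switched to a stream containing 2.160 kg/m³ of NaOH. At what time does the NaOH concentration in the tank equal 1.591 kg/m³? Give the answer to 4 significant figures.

29.47 s

Species balance on the tank: V dC/dt = Q(C_in − C), so τ = V/Q = 25.1761 s.
C(t) = C_in + (C₀ − C_in) e^(−t/τ). Set C = 1.591 and solve for t:
e^(−t/τ) = (C − C_in)/(C₀ − C_in) = (1.591 − 2.160)/(0.3255 − 2.160) = 0.310166
t = −τ ln(…) = 25.1761 × 1.17065 = 29.4724 s.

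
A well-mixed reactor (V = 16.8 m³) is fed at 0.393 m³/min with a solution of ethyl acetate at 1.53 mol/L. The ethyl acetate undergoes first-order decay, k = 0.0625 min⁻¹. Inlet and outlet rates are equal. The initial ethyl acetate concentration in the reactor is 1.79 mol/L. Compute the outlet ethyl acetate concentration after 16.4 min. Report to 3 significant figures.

Accumulation = in − out − consumed: V dC/dt = Q C_in − Q C − k V C.
dC/dt = (Q/V) C_in − (Q/V + k) C; effective rate a = Q/V + k = 0.023393 + 0.0625 = 0.085893 min⁻¹.
C_ss = Q C_in/(Q + kV) = 0.41669 mol/L; C(t) = C_ss + (C₀ − C_ss) e^(−a t).
C(16.4) = 0.41669 + (1.3733)·e^(−0.085893·16.4) = 0.41669 + (1.3733)·0.24447 = 0.75243 mol/L.

0.752 mol/L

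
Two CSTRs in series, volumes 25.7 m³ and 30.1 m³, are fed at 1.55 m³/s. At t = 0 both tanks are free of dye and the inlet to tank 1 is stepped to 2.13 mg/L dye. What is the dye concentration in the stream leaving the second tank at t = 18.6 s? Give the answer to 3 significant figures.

Time constants: τᵢ = Vᵢ/Q for each well-mixed tank.
τ₁ = 25.7/1.55 = 16.581 s; τ₂ = 30.1/1.55 = 19.419 s.
Solving the cascade with C₁(0)=C₂(0)=0 gives C₂(t) = C_in[1 − (τ₁ e^(−t/τ₁) − τ₂ e^(−t/τ₂))/(τ₁ − τ₂)].
At t = 18.6: e^(−t/τ₁) = 0.32570, e^(−t/τ₂) = 0.38373.
C₂ = 2.13·[1 − (16.581·0.32570 − 19.419·0.38373)/(-2.8387)] = 2.13·0.27728 = 0.59060 mg/L.

0.591 mg/L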